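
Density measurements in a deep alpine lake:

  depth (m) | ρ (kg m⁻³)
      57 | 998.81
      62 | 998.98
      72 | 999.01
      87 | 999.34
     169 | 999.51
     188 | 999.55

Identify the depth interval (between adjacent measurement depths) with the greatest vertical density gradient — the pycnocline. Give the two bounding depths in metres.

Compute the density gradient over each adjacent pair:
  57–62 m: Δρ/Δz = 0.17/5 = 0.034 kg m⁻⁴
  62–72 m: Δρ/Δz = 0.03/10 = 3.0 × 10⁻³ kg m⁻⁴
  72–87 m: Δρ/Δz = 0.33/15 = 0.022 kg m⁻⁴
  87–169 m: Δρ/Δz = 0.17/82 = 2.1 × 10⁻³ kg m⁻⁴
  169–188 m: Δρ/Δz = 0.04/19 = 2.1 × 10⁻³ kg m⁻⁴
The largest gradient is in the 57–62 m interval — the pycnocline.

57–62 m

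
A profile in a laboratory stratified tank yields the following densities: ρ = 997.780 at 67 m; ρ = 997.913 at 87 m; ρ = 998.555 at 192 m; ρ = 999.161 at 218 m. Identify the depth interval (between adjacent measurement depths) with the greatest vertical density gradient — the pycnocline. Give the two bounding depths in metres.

Compute the density gradient over each adjacent pair:
  67–87 m: Δρ/Δz = 0.133/20 = 6.7 × 10⁻³ kg m⁻⁴
  87–192 m: Δρ/Δz = 0.642/105 = 6.1 × 10⁻³ kg m⁻⁴
  192–218 m: Δρ/Δz = 0.606/26 = 0.023 kg m⁻⁴
The largest gradient is in the 192–218 m interval — the pycnocline.

192–218 m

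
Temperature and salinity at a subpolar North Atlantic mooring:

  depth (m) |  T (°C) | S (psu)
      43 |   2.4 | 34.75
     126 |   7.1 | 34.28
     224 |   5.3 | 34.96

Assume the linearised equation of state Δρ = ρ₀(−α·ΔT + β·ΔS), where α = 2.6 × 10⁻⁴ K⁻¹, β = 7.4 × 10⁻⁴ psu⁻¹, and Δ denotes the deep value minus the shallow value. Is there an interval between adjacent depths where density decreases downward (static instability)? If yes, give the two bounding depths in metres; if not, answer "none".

43–126 m

Evaluate Δρ/ρ₀ = −αΔT + βΔS across each adjacent pair:
  43–126 m: −αΔT+βΔS = −(2.6 × 10⁻⁴)(+4.7)+(7.4 × 10⁻⁴)(-0.47) = -1.6 × 10⁻³ → UNSTABLE
  126–224 m: −αΔT+βΔS = −(2.6 × 10⁻⁴)(-1.8)+(7.4 × 10⁻⁴)(+0.68) = 9.7 × 10⁻⁴ → stable
The 43–126 m interval has Δρ < 0: lighter water underlies denser water.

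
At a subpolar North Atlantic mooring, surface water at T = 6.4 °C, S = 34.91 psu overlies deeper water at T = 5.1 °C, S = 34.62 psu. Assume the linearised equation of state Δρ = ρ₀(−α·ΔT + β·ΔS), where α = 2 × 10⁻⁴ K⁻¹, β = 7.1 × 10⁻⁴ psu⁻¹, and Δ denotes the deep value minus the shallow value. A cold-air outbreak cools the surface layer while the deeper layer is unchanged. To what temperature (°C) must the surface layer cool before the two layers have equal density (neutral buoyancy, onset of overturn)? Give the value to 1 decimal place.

Neutral buoyancy requires Δρ = 0, i.e. −α(T_deep − T_surf′) + β(S_deep − S_surf) = 0.
T_surf′ = T_deep − (β/α)·ΔS = 5.1 − (7.1 × 10⁻⁴/2 × 10⁻⁴)·(-0.29) = 6.129 °C.
Cooling required: 6.4 − (6.129) = 0.271 °C.

6.1 °C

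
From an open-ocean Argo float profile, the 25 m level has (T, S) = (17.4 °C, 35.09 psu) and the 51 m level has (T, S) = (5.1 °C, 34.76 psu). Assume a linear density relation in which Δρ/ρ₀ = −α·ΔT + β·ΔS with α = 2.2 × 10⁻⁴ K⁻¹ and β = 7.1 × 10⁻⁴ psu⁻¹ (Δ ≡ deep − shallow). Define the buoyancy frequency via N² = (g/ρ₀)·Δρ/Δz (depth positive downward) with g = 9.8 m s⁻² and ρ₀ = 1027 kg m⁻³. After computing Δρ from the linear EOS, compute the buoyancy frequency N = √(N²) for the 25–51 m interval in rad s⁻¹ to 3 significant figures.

0.0305 rad s⁻¹

ΔT = -12.3 K, ΔS = -0.33 psu (deep − shallow).
Δρ/ρ₀ = −αΔT + βΔS = 2.706 × 10⁻³ − 2.343 × 10⁻⁴ = 2.4717 × 10⁻³, so Δρ ≈ 2.538 kg m⁻³.
N² = (g/ρ₀)·Δρ/Δz = g·(Δρ/ρ₀)/Δz = 9.8 × 2.4717 × 10⁻³ / 26 = 9.3164 × 10⁻⁴ s⁻².
N = √(9.3164 × 10⁻⁴) = 0.030523 rad s⁻¹ ≈ 0.0305 rad s⁻¹.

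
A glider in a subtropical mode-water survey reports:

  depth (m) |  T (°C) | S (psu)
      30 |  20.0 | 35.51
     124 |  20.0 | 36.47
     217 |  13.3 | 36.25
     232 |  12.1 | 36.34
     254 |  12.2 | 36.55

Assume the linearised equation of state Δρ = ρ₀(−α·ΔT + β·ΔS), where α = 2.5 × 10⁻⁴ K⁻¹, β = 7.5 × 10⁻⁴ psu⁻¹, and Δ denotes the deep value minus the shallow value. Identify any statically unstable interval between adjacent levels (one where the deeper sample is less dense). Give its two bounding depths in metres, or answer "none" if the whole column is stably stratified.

Evaluate Δρ/ρ₀ = −αΔT + βΔS across each adjacent pair:
  30–124 m: −αΔT+βΔS = −(2.5 × 10⁻⁴)(+0.0)+(7.5 × 10⁻⁴)(+0.96) = 7.2 × 10⁻⁴ → stable
  124–217 m: −αΔT+βΔS = −(2.5 × 10⁻⁴)(-6.7)+(7.5 × 10⁻⁴)(-0.22) = 1.5 × 10⁻³ → stable
  217–232 m: −αΔT+βΔS = −(2.5 × 10⁻⁴)(-1.2)+(7.5 × 10⁻⁴)(+0.09) = 3.7 × 10⁻⁴ → stable
  232–254 m: −αΔT+βΔS = −(2.5 × 10⁻⁴)(+0.1)+(7.5 × 10⁻⁴)(+0.21) = 1.3 × 10⁻⁴ → stable
Every interval has Δρ > 0: the column is stably stratified throughout.

none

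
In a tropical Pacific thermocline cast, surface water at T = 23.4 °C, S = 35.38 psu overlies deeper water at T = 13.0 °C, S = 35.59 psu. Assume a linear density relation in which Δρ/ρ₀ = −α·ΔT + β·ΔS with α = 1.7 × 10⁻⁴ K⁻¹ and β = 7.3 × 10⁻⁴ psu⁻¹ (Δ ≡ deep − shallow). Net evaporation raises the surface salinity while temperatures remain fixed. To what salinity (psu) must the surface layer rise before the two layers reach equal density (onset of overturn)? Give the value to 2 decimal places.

Neutral buoyancy requires −α(T_deep − T_surf) + β(S_deep − S_surf′) = 0.
S_surf′ = S_deep − (α/β)·ΔT = 35.59 − (1.7 × 10⁻⁴/7.3 × 10⁻⁴)·(-10.4) = 38.0119 psu.
Increase required: 38.0119 − 35.38 = 2.6319 psu.

38.01 psu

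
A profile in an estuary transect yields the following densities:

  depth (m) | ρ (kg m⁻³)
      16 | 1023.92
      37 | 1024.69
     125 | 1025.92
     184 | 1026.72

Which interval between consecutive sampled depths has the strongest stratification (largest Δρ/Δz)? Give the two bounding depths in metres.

Compute the density gradient over each adjacent pair:
  16–37 m: Δρ/Δz = 0.77/21 = 0.037 kg m⁻⁴
  37–125 m: Δρ/Δz = 1.23/88 = 0.014 kg m⁻⁴
  125–184 m: Δρ/Δz = 0.80/59 = 0.014 kg m⁻⁴
The largest gradient is in the 16–37 m interval — the pycnocline.

16–37 m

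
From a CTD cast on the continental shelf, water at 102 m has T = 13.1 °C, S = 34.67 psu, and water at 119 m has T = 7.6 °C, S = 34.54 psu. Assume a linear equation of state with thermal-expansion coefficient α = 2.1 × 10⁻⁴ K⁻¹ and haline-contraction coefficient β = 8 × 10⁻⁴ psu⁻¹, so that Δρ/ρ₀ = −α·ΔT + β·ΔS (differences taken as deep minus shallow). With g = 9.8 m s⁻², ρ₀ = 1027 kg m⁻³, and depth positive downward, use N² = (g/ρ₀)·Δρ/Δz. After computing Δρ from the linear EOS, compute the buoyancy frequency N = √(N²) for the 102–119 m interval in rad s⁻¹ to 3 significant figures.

ΔT = -5.5 K, ΔS = -0.13 psu (deep − shallow).
Δρ/ρ₀ = −αΔT + βΔS = 1.155 × 10⁻³ − 1.04 × 10⁻⁴ = 1.051 × 10⁻³, so Δρ ≈ 1.079 kg m⁻³.
N² = (g/ρ₀)·Δρ/Δz = g·(Δρ/ρ₀)/Δz = 9.8 × 1.051 × 10⁻³ / 17 = 6.0587 × 10⁻⁴ s⁻².
N = √(6.0587 × 10⁻⁴) = 0.024614 rad s⁻¹ ≈ 0.0246 rad s⁻¹.

0.0246 rad s⁻¹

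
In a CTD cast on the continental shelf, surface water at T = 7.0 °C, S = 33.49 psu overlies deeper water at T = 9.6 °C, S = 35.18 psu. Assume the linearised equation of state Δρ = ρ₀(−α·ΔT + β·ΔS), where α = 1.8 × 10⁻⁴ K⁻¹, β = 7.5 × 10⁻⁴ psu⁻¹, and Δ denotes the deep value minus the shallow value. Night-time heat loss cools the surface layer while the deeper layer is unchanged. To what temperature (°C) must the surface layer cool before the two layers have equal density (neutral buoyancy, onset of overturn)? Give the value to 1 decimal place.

2.6 °C

Neutral buoyancy requires Δρ = 0, i.e. −α(T_deep − T_surf′) + β(S_deep − S_surf) = 0.
T_surf′ = T_deep − (β/α)·ΔS = 9.6 − (7.5 × 10⁻⁴/1.8 × 10⁻⁴)·(+1.69) = 2.558 °C.
Cooling required: 7.0 − (2.558) = 4.442 °C.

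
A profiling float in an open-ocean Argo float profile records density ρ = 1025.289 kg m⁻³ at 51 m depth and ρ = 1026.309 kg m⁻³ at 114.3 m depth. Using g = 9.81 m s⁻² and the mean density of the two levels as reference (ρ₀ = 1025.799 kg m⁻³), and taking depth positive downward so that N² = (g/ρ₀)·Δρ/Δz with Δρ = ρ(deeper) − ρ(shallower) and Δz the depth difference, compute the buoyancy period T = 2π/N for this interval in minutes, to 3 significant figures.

Δρ = 1026.309 − 1025.289 = 1.020 kg m⁻³ over Δz = 114.3 − 51 = 63.3 m.
N² = (9.81/1025.799) × (1.020/63.3) = 1.5410 × 10⁻⁴ s⁻².
N = √(1.5410 × 10⁻⁴) = 0.012414 rad s⁻¹, so T = 2π/N = 506.14 s = 8.4357 min ≈ 8.44 min.

8.44 min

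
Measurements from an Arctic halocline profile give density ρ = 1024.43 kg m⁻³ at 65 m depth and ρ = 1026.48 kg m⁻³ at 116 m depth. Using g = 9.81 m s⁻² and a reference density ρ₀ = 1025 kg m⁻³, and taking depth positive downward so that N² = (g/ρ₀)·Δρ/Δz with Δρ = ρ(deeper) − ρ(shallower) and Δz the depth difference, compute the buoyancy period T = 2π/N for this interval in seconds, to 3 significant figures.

320 s

Δρ = 1026.48 − 1024.43 = 2.05 kg m⁻³ over Δz = 116 − 65 = 51 m.
N² = (9.81/1025) × (2.05/51) = 3.8471 × 10⁻⁴ s⁻².
N = √(3.8471 × 10⁻⁴) = 0.019614 rad s⁻¹, so T = 2π/N = 320.34 s ≈ 320 s.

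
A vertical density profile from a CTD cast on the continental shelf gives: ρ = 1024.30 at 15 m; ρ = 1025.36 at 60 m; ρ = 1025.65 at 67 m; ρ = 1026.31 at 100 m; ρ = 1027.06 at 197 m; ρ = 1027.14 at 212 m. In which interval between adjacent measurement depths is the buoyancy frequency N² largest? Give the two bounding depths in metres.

Compute the density gradient over each adjacent pair:
  15–60 m: Δρ/Δz = 1.06/45 = 0.024 kg m⁻⁴
  60–67 m: Δρ/Δz = 0.29/7 = 0.041 kg m⁻⁴
  67–100 m: Δρ/Δz = 0.66/33 = 0.020 kg m⁻⁴
  100–197 m: Δρ/Δz = 0.75/97 = 7.7 × 10⁻³ kg m⁻⁴
  197–212 m: Δρ/Δz = 0.08/15 = 5.3 × 10⁻³ kg m⁻⁴
The largest gradient is in the 60–67 m interval — the pycnocline.

60–67 m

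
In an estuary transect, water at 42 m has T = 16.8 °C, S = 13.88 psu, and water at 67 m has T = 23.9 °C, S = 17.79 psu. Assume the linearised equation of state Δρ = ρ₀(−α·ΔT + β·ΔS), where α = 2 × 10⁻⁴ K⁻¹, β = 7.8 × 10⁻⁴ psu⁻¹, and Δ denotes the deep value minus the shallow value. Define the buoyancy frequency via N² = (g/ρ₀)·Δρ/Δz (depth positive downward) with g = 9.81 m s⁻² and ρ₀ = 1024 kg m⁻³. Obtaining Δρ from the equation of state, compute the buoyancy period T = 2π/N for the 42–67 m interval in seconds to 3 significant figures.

248 s

ΔT = +7.1 K, ΔS = +3.91 psu (deep − shallow).
Δρ/ρ₀ = −αΔT + βΔS = -1.42 × 10⁻³ + 3.0498 × 10⁻³ = 1.6298 × 10⁻³, so Δρ ≈ 1.669 kg m⁻³.
N² = (g/ρ₀)·Δρ/Δz = g·(Δρ/ρ₀)/Δz = 9.81 × 1.6298 × 10⁻³ / 25 = 6.3953 × 10⁻⁴ s⁻².
N = √(6.3953 × 10⁻⁴) = 0.025289 rad s⁻¹ → T = 2π/N = 248.46 s ≈ 248 s.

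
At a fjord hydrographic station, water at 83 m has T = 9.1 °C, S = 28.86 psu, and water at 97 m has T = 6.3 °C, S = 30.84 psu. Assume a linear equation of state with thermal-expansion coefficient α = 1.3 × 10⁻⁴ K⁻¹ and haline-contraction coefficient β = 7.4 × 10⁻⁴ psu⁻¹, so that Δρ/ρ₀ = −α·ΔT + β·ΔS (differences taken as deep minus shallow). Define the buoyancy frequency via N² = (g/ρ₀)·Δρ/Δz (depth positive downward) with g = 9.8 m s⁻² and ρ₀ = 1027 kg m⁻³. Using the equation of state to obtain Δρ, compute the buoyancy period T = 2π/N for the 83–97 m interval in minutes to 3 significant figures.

ΔT = -2.8 K, ΔS = +1.98 psu (deep − shallow).
Δρ/ρ₀ = −αΔT + βΔS = 3.64 × 10⁻⁴ + 1.4652 × 10⁻³ = 1.8292 × 10⁻³, so Δρ ≈ 1.879 kg m⁻³.
N² = (g/ρ₀)·Δρ/Δz = g·(Δρ/ρ₀)/Δz = 9.8 × 1.8292 × 10⁻³ / 14 = 1.2804 × 10⁻³ s⁻².
N = √(1.2804 × 10⁻³) = 0.035783 rad s⁻¹ → T = 2π/N = 175.59 s = 2.9265 min ≈ 2.93 min.

2.93 min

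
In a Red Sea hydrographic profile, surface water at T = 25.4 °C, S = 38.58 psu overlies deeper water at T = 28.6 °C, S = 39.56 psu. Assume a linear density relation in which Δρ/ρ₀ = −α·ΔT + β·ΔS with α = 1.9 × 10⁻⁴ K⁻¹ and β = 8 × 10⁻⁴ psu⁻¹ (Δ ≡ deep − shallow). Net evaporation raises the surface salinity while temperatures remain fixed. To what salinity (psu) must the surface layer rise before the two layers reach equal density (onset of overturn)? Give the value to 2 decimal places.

Neutral buoyancy requires −α(T_deep − T_surf) + β(S_deep − S_surf′) = 0.
S_surf′ = S_deep − (α/β)·ΔT = 39.56 − (1.9 × 10⁻⁴/8 × 10⁻⁴)·(+3.2) = 38.8000 psu.
Increase required: 38.8000 − 38.58 = 0.2200 psu.

38.80 psu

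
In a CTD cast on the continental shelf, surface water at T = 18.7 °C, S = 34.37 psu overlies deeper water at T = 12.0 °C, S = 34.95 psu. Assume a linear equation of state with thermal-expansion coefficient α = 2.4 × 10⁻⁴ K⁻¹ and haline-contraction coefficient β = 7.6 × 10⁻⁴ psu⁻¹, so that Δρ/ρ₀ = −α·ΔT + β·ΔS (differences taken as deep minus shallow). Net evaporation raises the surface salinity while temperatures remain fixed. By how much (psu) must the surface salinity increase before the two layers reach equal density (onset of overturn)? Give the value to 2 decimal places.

Neutral buoyancy requires −α(T_deep − T_surf) + β(S_deep − S_surf′) = 0.
S_surf′ = S_deep − (α/β)·ΔT = 34.95 − (2.4 × 10⁻⁴/7.6 × 10⁻⁴)·(-6.7) = 37.0658 psu.
Increase required: 37.0658 − 34.37 = 2.6958 psu.

2.70 psu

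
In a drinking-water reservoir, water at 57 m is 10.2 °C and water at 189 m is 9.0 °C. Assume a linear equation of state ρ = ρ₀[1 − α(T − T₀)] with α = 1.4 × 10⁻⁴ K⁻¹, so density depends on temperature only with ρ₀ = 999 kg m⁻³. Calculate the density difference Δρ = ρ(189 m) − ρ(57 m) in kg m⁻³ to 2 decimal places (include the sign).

ΔT = -1.2 K, Δρ/ρ₀ = −αΔT = 1.68 × 10⁻⁴.
Δρ = 999 × (1.68 × 10⁻⁴) = +0.17 kg m⁻³.
Positive Δρ: denser below, stable.

+0.17 kg m⁻³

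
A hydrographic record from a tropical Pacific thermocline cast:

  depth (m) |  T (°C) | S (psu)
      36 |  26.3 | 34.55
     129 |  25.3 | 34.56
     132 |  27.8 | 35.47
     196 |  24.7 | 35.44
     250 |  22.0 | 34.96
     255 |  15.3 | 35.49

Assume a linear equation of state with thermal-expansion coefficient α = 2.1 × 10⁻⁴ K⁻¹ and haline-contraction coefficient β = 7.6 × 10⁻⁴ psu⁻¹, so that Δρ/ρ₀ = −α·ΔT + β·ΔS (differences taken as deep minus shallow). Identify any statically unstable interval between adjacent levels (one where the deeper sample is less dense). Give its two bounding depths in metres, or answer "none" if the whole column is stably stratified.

none

Evaluate Δρ/ρ₀ = −αΔT + βΔS across each adjacent pair:
  36–129 m: −αΔT+βΔS = −(2.1 × 10⁻⁴)(-1.0)+(7.6 × 10⁻⁴)(+0.01) = 2.2 × 10⁻⁴ → stable
  129–132 m: −αΔT+βΔS = −(2.1 × 10⁻⁴)(+2.5)+(7.6 × 10⁻⁴)(+0.91) = 1.7 × 10⁻⁴ → stable
  132–196 m: −αΔT+βΔS = −(2.1 × 10⁻⁴)(-3.1)+(7.6 × 10⁻⁴)(-0.03) = 6.3 × 10⁻⁴ → stable
  196–250 m: −αΔT+βΔS = −(2.1 × 10⁻⁴)(-2.7)+(7.6 × 10⁻⁴)(-0.48) = 2.0 × 10⁻⁴ → stable
  250–255 m: −αΔT+βΔS = −(2.1 × 10⁻⁴)(-6.7)+(7.6 × 10⁻⁴)(+0.53) = 1.8 × 10⁻³ → stable
Every interval has Δρ > 0: the column is stably stratified throughout.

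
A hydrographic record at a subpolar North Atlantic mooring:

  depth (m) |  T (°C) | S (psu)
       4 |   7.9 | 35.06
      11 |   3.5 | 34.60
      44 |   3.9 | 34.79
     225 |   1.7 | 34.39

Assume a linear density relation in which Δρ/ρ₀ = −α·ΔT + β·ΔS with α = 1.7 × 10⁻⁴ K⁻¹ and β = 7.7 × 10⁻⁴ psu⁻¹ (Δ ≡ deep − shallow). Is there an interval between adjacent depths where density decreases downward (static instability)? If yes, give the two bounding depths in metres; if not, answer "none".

Evaluate Δρ/ρ₀ = −αΔT + βΔS across each adjacent pair:
  4–11 m: −αΔT+βΔS = −(1.7 × 10⁻⁴)(-4.4)+(7.7 × 10⁻⁴)(-0.46) = 3.9 × 10⁻⁴ → stable
  11–44 m: −αΔT+βΔS = −(1.7 × 10⁻⁴)(+0.4)+(7.7 × 10⁻⁴)(+0.19) = 7.8 × 10⁻⁵ → stable
  44–225 m: −αΔT+βΔS = −(1.7 × 10⁻⁴)(-2.2)+(7.7 × 10⁻⁴)(-0.40) = 6.6 × 10⁻⁵ → stable
Every interval has Δρ > 0: the column is stably stratified throughout.

none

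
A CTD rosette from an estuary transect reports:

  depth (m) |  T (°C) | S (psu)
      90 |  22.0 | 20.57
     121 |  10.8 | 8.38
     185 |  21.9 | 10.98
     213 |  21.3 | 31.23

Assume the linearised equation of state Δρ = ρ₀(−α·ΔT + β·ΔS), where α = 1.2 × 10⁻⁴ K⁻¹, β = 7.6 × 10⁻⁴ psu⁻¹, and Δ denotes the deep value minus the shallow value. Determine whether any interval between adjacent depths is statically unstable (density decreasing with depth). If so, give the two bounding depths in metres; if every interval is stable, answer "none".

Evaluate Δρ/ρ₀ = −αΔT + βΔS across each adjacent pair:
  90–121 m: −αΔT+βΔS = −(1.2 × 10⁻⁴)(-11.2)+(7.6 × 10⁻⁴)(-12.19) = -7.9 × 10⁻³ → UNSTABLE
  121–185 m: −αΔT+βΔS = −(1.2 × 10⁻⁴)(+11.1)+(7.6 × 10⁻⁴)(+2.60) = 6.4 × 10⁻⁴ → stable
  185–213 m: −αΔT+βΔS = −(1.2 × 10⁻⁴)(-0.6)+(7.6 × 10⁻⁴)(+20.25) = 0.015 → stable
The 90–121 m interval has Δρ < 0: lighter water underlies denser water.

90–121 m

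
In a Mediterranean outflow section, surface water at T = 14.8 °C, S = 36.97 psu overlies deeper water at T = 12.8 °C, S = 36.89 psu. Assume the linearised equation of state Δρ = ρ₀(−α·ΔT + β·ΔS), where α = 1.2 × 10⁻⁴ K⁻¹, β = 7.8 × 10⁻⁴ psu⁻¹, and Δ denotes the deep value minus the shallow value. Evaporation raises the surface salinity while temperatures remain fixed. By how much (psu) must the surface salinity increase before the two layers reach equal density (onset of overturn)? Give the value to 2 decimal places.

Neutral buoyancy requires −α(T_deep − T_surf) + β(S_deep − S_surf′) = 0.
S_surf′ = S_deep − (α/β)·ΔT = 36.89 − (1.2 × 10⁻⁴/7.8 × 10⁻⁴)·(-2.0) = 37.1977 psu.
Increase required: 37.1977 − 36.97 = 0.2277 psu.

0.23 psu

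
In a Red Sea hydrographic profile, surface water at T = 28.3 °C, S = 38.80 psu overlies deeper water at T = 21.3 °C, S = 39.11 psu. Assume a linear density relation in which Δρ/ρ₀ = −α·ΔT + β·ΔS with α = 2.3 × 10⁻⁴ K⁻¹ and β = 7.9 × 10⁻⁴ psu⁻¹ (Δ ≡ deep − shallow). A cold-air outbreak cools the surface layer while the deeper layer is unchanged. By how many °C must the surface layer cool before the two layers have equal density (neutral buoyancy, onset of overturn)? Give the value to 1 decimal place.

Neutral buoyancy requires Δρ = 0, i.e. −α(T_deep − T_surf′) + β(S_deep − S_surf) = 0.
T_surf′ = T_deep − (β/α)·ΔS = 21.3 − (7.9 × 10⁻⁴/2.3 × 10⁻⁴)·(+0.31) = 20.235 °C.
Cooling required: 28.3 − (20.235) = 8.065 °C.

8.1 °C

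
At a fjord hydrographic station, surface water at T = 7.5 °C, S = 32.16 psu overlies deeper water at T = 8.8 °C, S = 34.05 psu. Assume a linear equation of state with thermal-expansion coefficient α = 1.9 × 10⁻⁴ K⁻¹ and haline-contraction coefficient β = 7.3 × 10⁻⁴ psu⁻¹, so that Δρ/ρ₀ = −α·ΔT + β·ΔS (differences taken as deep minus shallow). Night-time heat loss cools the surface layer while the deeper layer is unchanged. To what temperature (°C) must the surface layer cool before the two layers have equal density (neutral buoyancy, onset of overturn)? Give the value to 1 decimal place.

1.5 °C

Neutral buoyancy requires Δρ = 0, i.e. −α(T_deep − T_surf′) + β(S_deep − S_surf) = 0.
T_surf′ = T_deep − (β/α)·ΔS = 8.8 − (7.3 × 10⁻⁴/1.9 × 10⁻⁴)·(+1.89) = 1.538 °C.
Cooling required: 7.5 − (1.538) = 5.962 °C.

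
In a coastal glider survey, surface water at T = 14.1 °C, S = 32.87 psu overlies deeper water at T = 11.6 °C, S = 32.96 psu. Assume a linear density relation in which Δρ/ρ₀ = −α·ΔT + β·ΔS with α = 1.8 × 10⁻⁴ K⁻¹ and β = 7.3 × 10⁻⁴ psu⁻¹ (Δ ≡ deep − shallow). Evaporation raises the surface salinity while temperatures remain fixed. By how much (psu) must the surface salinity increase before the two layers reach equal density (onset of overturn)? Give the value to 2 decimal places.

Neutral buoyancy requires −α(T_deep − T_surf) + β(S_deep − S_surf′) = 0.
S_surf′ = S_deep − (α/β)·ΔT = 32.96 − (1.8 × 10⁻⁴/7.3 × 10⁻⁴)·(-2.5) = 33.5764 psu.
Increase required: 33.5764 − 32.87 = 0.7064 psu.

0.71 psu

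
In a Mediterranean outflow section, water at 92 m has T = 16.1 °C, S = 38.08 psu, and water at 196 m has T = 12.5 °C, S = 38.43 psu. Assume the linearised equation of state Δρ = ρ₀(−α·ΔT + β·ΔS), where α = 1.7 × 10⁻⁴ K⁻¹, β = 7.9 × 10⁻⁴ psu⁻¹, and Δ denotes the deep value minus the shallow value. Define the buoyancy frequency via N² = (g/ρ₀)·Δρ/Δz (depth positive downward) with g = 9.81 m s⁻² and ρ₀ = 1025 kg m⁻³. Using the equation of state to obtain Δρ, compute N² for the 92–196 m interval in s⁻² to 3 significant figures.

ΔT = -3.6 K, ΔS = +0.35 psu (deep − shallow).
Δρ/ρ₀ = −αΔT + βΔS = 6.12 × 10⁻⁴ + 2.765 × 10⁻⁴ = 8.885 × 10⁻⁴, so Δρ ≈ 0.9107 kg m⁻³.
N² = (g/ρ₀)·Δρ/Δz = g·(Δρ/ρ₀)/Δz = 9.81 × 8.885 × 10⁻⁴ / 104 = 8.3809 × 10⁻⁵ s⁻² ≈ 8.38 × 10⁻⁵ s⁻².

8.38 × 10⁻⁵ s⁻²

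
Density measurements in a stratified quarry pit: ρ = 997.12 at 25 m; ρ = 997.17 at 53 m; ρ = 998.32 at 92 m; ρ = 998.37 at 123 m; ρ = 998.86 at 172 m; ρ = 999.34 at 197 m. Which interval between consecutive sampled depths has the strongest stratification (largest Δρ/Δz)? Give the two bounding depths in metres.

53–92 m

Compute the density gradient over each adjacent pair:
  25–53 m: Δρ/Δz = 0.05/28 = 1.8 × 10⁻³ kg m⁻⁴
  53–92 m: Δρ/Δz = 1.15/39 = 0.029 kg m⁻⁴
  92–123 m: Δρ/Δz = 0.05/31 = 1.6 × 10⁻³ kg m⁻⁴
  123–172 m: Δρ/Δz = 0.49/49 = 0.010 kg m⁻⁴
  172–197 m: Δρ/Δz = 0.48/25 = 0.019 kg m⁻⁴
The largest gradient is in the 53–92 m interval — the pycnocline.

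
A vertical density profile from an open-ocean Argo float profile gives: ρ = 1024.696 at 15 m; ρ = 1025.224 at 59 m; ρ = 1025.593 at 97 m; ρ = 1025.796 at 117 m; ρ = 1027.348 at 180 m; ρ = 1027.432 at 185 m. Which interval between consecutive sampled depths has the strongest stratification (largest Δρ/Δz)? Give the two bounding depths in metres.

Compute the density gradient over each adjacent pair:
  15–59 m: Δρ/Δz = 0.528/44 = 0.012 kg m⁻⁴
  59–97 m: Δρ/Δz = 0.369/38 = 9.7 × 10⁻³ kg m⁻⁴
  97–117 m: Δρ/Δz = 0.203/20 = 0.010 kg m⁻⁴
  117–180 m: Δρ/Δz = 1.552/63 = 0.025 kg m⁻⁴
  180–185 m: Δρ/Δz = 0.084/5 = 0.017 kg m⁻⁴
The largest gradient is in the 117–180 m interval — the pycnocline.

117–180 m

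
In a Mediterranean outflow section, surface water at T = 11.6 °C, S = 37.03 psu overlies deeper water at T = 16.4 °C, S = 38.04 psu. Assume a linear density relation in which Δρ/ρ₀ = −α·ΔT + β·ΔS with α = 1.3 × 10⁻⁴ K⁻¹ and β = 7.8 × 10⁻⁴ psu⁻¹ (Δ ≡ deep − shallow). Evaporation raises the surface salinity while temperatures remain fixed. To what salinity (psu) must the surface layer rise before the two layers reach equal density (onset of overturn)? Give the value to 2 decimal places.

Neutral buoyancy requires −α(T_deep − T_surf) + β(S_deep − S_surf′) = 0.
S_surf′ = S_deep − (α/β)·ΔT = 38.04 − (1.3 × 10⁻⁴/7.8 × 10⁻⁴)·(+4.8) = 37.2400 psu.
Increase required: 37.2400 − 37.03 = 0.2100 psu.

37.24 psu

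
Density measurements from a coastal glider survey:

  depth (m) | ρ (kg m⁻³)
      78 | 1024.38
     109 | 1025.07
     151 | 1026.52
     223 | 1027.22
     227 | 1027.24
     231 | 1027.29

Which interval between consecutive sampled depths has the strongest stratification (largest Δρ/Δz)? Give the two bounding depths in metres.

109–151 m

Compute the density gradient over each adjacent pair:
  78–109 m: Δρ/Δz = 0.69/31 = 0.022 kg m⁻⁴
  109–151 m: Δρ/Δz = 1.45/42 = 0.035 kg m⁻⁴
  151–223 m: Δρ/Δz = 0.70/72 = 9.7 × 10⁻³ kg m⁻⁴
  223–227 m: Δρ/Δz = 0.02/4 = 5.0 × 10⁻³ kg m⁻⁴
  227–231 m: Δρ/Δz = 0.05/4 = 0.013 kg m⁻⁴
The largest gradient is in the 109–151 m interval — the pycnocline.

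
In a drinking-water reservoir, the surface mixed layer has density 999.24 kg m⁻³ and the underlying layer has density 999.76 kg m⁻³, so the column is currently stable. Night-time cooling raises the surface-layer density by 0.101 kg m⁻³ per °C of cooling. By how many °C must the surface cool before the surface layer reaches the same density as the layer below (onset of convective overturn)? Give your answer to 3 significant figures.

5.15 °C

Density deficit of the surface layer: 999.76 − 999.24 = 0.52 kg m⁻³.
Required change = 0.52 / 0.101 = 5.15 °C.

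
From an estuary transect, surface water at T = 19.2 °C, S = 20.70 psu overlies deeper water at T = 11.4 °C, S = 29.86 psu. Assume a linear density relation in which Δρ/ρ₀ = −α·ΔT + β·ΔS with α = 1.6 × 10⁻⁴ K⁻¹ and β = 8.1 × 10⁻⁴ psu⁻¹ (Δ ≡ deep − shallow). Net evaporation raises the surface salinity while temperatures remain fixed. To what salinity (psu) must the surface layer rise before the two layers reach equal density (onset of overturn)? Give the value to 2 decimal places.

31.40 psu

Neutral buoyancy requires −α(T_deep − T_surf) + β(S_deep − S_surf′) = 0.
S_surf′ = S_deep − (α/β)·ΔT = 29.86 − (1.6 × 10⁻⁴/8.1 × 10⁻⁴)·(-7.8) = 31.4007 psu.
Increase required: 31.4007 − 20.70 = 10.7007 psu.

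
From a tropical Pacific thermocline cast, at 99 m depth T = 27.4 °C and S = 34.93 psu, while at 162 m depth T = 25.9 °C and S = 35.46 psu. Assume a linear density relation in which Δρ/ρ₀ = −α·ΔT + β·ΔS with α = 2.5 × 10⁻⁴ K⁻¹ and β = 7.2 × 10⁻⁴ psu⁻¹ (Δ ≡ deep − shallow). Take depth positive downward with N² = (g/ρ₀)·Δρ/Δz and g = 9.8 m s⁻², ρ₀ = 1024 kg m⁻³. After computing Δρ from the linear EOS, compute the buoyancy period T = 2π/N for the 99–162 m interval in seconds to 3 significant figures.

579 s

ΔT = -1.5 K, ΔS = +0.53 psu (deep − shallow).
Δρ/ρ₀ = −αΔT + βΔS = 3.75 × 10⁻⁴ + 3.816 × 10⁻⁴ = 7.566 × 10⁻⁴, so Δρ ≈ 0.7748 kg m⁻³.
N² = (g/ρ₀)·Δρ/Δz = g·(Δρ/ρ₀)/Δz = 9.8 × 7.566 × 10⁻⁴ / 63 = 1.1769 × 10⁻⁴ s⁻².
N = √(1.1769 × 10⁻⁴) = 0.010849 rad s⁻¹ → T = 2π/N = 579.15 s ≈ 579 s.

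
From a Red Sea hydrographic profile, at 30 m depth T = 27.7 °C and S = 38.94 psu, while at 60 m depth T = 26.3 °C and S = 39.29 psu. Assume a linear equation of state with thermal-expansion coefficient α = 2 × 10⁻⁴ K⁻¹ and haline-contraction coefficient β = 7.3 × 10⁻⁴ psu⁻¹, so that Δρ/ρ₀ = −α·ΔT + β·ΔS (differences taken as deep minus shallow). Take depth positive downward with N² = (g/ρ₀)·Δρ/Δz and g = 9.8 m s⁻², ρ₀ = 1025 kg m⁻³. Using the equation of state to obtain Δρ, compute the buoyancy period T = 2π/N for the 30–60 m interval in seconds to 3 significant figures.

ΔT = -1.4 K, ΔS = +0.35 psu (deep − shallow).
Δρ/ρ₀ = −αΔT + βΔS = 2.80 × 10⁻⁴ + 2.555 × 10⁻⁴ = 5.355 × 10⁻⁴, so Δρ ≈ 0.5489 kg m⁻³.
N² = (g/ρ₀)·Δρ/Δz = g·(Δρ/ρ₀)/Δz = 9.8 × 5.355 × 10⁻⁴ / 30 = 1.7493 × 10⁻⁴ s⁻².
N = √(1.7493 × 10⁻⁴) = 0.013226 rad s⁻¹ → T = 2π/N = 475.06 s ≈ 475 s.

475 s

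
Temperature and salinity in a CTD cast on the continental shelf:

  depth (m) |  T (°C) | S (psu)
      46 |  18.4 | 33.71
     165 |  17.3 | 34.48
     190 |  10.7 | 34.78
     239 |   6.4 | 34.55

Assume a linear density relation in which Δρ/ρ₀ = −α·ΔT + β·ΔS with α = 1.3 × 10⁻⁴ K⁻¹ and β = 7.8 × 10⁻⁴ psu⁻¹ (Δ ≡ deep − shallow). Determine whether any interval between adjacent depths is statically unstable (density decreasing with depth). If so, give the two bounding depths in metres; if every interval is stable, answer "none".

Evaluate Δρ/ρ₀ = −αΔT + βΔS across each adjacent pair:
  46–165 m: −αΔT+βΔS = −(1.3 × 10⁻⁴)(-1.1)+(7.8 × 10⁻⁴)(+0.77) = 7.4 × 10⁻⁴ → stable
  165–190 m: −αΔT+βΔS = −(1.3 × 10⁻⁴)(-6.6)+(7.8 × 10⁻⁴)(+0.30) = 1.1 × 10⁻³ → stable
  190–239 m: −αΔT+βΔS = −(1.3 × 10⁻⁴)(-4.3)+(7.8 × 10⁻⁴)(-0.23) = 3.8 × 10⁻⁴ → stable
Every interval has Δρ > 0: the column is stably stratified throughout.

none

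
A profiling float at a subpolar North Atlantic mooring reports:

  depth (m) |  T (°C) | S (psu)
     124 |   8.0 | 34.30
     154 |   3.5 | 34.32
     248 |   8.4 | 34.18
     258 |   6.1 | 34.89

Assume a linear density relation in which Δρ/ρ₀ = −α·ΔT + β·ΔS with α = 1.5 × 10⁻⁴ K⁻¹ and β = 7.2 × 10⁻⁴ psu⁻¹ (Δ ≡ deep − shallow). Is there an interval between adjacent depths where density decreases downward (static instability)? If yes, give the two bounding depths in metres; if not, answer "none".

154–248 m

Evaluate Δρ/ρ₀ = −αΔT + βΔS across each adjacent pair:
  124–154 m: −αΔT+βΔS = −(1.5 × 10⁻⁴)(-4.5)+(7.2 × 10⁻⁴)(+0.02) = 6.9 × 10⁻⁴ → stable
  154–248 m: −αΔT+βΔS = −(1.5 × 10⁻⁴)(+4.9)+(7.2 × 10⁻⁴)(-0.14) = -8.4 × 10⁻⁴ → UNSTABLE
  248–258 m: −αΔT+βΔS = −(1.5 × 10⁻⁴)(-2.3)+(7.2 × 10⁻⁴)(+0.71) = 8.6 × 10⁻⁴ → stable
The 154–248 m interval has Δρ < 0: lighter water underlies denser water.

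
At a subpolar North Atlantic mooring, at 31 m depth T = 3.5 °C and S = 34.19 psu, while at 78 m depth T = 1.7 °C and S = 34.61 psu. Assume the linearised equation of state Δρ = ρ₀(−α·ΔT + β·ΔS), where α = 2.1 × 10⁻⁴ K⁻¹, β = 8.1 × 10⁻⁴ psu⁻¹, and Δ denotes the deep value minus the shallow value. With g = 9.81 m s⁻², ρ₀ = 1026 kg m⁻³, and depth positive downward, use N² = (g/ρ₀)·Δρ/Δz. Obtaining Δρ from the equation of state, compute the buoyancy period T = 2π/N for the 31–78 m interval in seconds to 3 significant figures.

513 s

ΔT = -1.8 K, ΔS = +0.42 psu (deep − shallow).
Δρ/ρ₀ = −αΔT + βΔS = 3.78 × 10⁻⁴ + 3.402 × 10⁻⁴ = 7.182 × 10⁻⁴, so Δρ ≈ 0.7369 kg m⁻³.
N² = (g/ρ₀)·Δρ/Δz = g·(Δρ/ρ₀)/Δz = 9.81 × 7.182 × 10⁻⁴ / 47 = 1.4991 × 10⁻⁴ s⁻².
N = √(1.4991 × 10⁻⁴) = 0.012244 rad s⁻¹ → T = 2π/N = 513.16 s ≈ 513 s.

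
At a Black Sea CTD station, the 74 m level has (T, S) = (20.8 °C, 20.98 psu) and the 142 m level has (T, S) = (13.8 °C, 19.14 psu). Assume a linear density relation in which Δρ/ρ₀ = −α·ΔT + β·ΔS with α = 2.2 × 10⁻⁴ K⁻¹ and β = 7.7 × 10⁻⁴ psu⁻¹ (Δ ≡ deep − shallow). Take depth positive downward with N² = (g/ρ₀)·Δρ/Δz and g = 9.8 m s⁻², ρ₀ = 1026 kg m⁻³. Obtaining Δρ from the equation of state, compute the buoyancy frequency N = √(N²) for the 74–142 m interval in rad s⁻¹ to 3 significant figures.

4.21 × 10⁻³ rad s⁻¹

ΔT = -7.0 K, ΔS = -1.84 psu (deep − shallow).
Δρ/ρ₀ = −αΔT + βΔS = 1.54 × 10⁻³ − 1.4168 × 10⁻³ = 1.232 × 10⁻⁴, so Δρ ≈ 0.1264 kg m⁻³.
N² = (g/ρ₀)·Δρ/Δz = g·(Δρ/ρ₀)/Δz = 9.8 × 1.232 × 10⁻⁴ / 68 = 1.7755 × 10⁻⁵ s⁻².
N = √(1.7755 × 10⁻⁵) = 4.2137 × 10⁻³ rad s⁻¹ ≈ 4.21 × 10⁻³ rad s⁻¹.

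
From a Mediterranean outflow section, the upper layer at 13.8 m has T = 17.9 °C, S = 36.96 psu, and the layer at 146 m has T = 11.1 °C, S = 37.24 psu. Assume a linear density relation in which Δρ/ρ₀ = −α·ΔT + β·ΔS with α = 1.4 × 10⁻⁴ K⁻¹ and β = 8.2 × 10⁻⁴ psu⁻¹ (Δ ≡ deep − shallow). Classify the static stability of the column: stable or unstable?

stable

ΔT = 11.1 − 17.9 = -6.8 K and ΔS = 37.24 − 36.96 = +0.28 psu (deep − shallow).
−αΔT = 9.52 × 10⁻⁴; βΔS = 2.296 × 10⁻⁴; sum Δρ/ρ₀ = 1.1816 × 10⁻³.
Δρ/ρ₀ > 0, so Δρ > 0: deeper water is denser → statically stable.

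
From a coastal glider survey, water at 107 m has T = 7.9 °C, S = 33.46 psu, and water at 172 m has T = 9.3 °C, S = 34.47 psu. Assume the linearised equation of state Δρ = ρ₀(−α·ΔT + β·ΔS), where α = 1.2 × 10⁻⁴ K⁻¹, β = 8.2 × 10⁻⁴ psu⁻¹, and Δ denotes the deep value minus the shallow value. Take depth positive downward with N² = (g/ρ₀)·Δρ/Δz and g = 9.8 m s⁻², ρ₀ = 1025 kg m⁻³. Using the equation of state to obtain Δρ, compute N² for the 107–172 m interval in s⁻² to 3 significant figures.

9.95 × 10⁻⁵ s⁻²

ΔT = +1.4 K, ΔS = +1.01 psu (deep − shallow).
Δρ/ρ₀ = −αΔT + βΔS = -1.68 × 10⁻⁴ + 8.282 × 10⁻⁴ = 6.602 × 10⁻⁴, so Δρ ≈ 0.6767 kg m⁻³.
N² = (g/ρ₀)·Δρ/Δz = g·(Δρ/ρ₀)/Δz = 9.8 × 6.602 × 10⁻⁴ / 65 = 9.9538 × 10⁻⁵ s⁻² ≈ 9.95 × 10⁻⁵ s⁻².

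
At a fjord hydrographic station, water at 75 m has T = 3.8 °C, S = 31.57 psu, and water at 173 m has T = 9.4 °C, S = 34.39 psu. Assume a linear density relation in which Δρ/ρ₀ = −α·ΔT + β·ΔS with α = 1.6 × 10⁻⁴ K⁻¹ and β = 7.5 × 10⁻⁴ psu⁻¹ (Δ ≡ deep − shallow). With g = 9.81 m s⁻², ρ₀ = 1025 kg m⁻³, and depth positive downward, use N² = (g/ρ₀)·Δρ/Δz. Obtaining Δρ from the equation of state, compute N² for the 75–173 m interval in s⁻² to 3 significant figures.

ΔT = +5.6 K, ΔS = +2.82 psu (deep − shallow).
Δρ/ρ₀ = −αΔT + βΔS = -8.96 × 10⁻⁴ + 2.115 × 10⁻³ = 1.219 × 10⁻³, so Δρ ≈ 1.249 kg m⁻³.
N² = (g/ρ₀)·Δρ/Δz = g·(Δρ/ρ₀)/Δz = 9.81 × 1.219 × 10⁻³ / 98 = 1.2202 × 10⁻⁴ s⁻² ≈ 1.22 × 10⁻⁴ s⁻².

1.22 × 10⁻⁴ s⁻²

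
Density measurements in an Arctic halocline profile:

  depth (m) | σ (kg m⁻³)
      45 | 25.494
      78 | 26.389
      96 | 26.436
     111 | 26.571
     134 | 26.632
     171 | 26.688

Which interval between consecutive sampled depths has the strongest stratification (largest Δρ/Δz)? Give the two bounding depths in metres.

45–78 m

Compute the density gradient over each adjacent pair:
  45–78 m: Δρ/Δz = 0.895/33 = 0.027 kg m⁻⁴
  78–96 m: Δρ/Δz = 0.047/18 = 2.6 × 10⁻³ kg m⁻⁴
  96–111 m: Δρ/Δz = 0.135/15 = 9.0 × 10⁻³ kg m⁻⁴
  111–134 m: Δρ/Δz = 0.061/23 = 2.7 × 10⁻³ kg m⁻⁴
  134–171 m: Δρ/Δz = 0.056/37 = 1.5 × 10⁻³ kg m⁻⁴
The largest gradient is in the 45–78 m interval — the pycnocline.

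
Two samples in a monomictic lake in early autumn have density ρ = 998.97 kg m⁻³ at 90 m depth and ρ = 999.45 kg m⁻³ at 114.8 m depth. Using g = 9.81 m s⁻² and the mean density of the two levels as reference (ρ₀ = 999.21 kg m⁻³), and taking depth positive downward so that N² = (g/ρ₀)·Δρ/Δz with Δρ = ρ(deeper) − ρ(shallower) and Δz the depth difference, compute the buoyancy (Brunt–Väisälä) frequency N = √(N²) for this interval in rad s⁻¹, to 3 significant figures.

0.0138 rad s⁻¹

Δρ = 999.45 − 998.97 = 0.48 kg m⁻³ over Δz = 114.8 − 90 = 24.8 m.
N² = (9.81/999.21) × (0.48/24.8) = 1.9002 × 10⁻⁴ s⁻².
N = √(1.9002 × 10⁻⁴) = 0.013785 rad s⁻¹ ≈ 0.0138 rad s⁻¹.
N² > 0, so the interval is statically stable.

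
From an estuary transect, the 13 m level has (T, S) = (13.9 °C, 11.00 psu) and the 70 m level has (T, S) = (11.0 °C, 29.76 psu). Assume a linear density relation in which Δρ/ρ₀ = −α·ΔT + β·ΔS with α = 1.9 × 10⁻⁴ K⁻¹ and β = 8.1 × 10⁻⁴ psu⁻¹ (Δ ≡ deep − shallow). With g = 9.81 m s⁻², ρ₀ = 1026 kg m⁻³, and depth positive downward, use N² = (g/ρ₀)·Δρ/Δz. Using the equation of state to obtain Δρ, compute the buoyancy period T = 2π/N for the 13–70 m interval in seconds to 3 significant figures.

121 s

ΔT = -2.9 K, ΔS = +18.76 psu (deep − shallow).
Δρ/ρ₀ = −αΔT + βΔS = 5.51 × 10⁻⁴ + 0.0151956 = 0.0157466, so Δρ ≈ 16.16 kg m⁻³.
N² = (g/ρ₀)·Δρ/Δz = g·(Δρ/ρ₀)/Δz = 9.81 × 0.0157466 / 57 = 2.7101 × 10⁻³ s⁻².
N = √(2.7101 × 10⁻³) = 0.052059 rad s⁻¹ → T = 2π/N = 120.69 s ≈ 121 s.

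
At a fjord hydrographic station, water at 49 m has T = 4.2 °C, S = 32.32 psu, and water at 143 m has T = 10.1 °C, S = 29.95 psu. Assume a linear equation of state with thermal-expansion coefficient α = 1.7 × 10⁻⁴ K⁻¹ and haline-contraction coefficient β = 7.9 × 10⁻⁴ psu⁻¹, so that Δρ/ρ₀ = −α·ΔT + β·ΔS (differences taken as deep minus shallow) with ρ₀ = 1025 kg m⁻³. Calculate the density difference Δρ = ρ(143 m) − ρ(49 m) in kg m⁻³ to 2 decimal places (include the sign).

-2.95 kg m⁻³

ΔT = +5.9 K, ΔS = -2.37 psu (deep − shallow).
Δρ/ρ₀ = −(1.7 × 10⁻⁴)(+5.9) + (7.9 × 10⁻⁴)(-2.37) = -2.8753 × 10⁻³.
Δρ = 1025 × (-2.8753 × 10⁻³) = -2.95 kg m⁻³.
Negative Δρ: lighter below, statically unstable.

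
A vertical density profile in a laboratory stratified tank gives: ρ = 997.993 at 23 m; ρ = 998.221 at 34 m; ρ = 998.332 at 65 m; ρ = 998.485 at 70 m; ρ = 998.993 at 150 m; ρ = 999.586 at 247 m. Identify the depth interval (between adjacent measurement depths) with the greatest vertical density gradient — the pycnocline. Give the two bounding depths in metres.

65–70 m

Compute the density gradient over each adjacent pair:
  23–34 m: Δρ/Δz = 0.228/11 = 0.021 kg m⁻⁴
  34–65 m: Δρ/Δz = 0.111/31 = 3.6 × 10⁻³ kg m⁻⁴
  65–70 m: Δρ/Δz = 0.153/5 = 0.031 kg m⁻⁴
  70–150 m: Δρ/Δz = 0.508/80 = 6.3 × 10⁻³ kg m⁻⁴
  150–247 m: Δρ/Δz = 0.593/97 = 6.1 × 10⁻³ kg m⁻⁴
The largest gradient is in the 65–70 m interval — the pycnocline.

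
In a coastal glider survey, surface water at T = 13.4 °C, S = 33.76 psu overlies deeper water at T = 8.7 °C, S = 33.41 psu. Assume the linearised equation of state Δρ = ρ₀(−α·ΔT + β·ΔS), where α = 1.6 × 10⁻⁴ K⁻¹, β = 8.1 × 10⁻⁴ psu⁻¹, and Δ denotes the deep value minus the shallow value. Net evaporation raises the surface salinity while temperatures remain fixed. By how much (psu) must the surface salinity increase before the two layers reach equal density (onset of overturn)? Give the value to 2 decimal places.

0.58 psu

Neutral buoyancy requires −α(T_deep − T_surf) + β(S_deep − S_surf′) = 0.
S_surf′ = S_deep − (α/β)·ΔT = 33.41 − (1.6 × 10⁻⁴/8.1 × 10⁻⁴)·(-4.7) = 34.3384 psu.
Increase required: 34.3384 − 33.76 = 0.5784 psu.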